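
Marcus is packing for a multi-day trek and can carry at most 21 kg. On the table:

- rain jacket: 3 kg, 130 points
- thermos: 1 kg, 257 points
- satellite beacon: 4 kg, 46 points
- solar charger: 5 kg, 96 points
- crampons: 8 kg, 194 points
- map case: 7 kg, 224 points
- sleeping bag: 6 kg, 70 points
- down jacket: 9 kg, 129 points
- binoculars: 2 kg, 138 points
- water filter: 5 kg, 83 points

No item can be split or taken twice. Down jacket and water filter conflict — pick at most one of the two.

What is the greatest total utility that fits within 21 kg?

943

By utility per kg: thermos 257.00, binoculars 69.00, rain jacket 43.33, map case 32.00 lead.
Best packing: rain jacket + thermos + crampons + map case + binoculars — 21 kg, 943 total.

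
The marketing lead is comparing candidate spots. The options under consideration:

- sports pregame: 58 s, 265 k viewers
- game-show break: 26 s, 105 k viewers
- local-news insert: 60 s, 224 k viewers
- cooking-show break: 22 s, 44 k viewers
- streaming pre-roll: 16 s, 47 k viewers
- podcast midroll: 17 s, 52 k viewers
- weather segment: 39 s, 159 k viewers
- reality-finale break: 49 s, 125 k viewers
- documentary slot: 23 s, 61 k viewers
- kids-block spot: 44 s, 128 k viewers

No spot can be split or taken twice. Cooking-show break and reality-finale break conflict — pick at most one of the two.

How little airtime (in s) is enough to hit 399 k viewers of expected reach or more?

97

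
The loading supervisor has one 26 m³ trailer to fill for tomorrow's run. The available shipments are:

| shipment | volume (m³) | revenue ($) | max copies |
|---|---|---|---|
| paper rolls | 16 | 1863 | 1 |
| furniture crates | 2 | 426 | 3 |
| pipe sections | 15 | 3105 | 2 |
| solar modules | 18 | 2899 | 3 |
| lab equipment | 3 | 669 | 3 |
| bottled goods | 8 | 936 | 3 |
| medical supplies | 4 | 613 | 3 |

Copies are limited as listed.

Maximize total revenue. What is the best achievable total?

Taking the top-ratio shipments first gives 3×furniture crates + 3×lab equipment + 2×medical supplies for 4511 (23 m³).
Dropping 2×furniture crates and 2×medical supplies frees 12 m³; slotting in pipe sections (15 m³) lifts the total to 5538 at 26 m³.
Nothing else within 26 m³ beats 5538.

5538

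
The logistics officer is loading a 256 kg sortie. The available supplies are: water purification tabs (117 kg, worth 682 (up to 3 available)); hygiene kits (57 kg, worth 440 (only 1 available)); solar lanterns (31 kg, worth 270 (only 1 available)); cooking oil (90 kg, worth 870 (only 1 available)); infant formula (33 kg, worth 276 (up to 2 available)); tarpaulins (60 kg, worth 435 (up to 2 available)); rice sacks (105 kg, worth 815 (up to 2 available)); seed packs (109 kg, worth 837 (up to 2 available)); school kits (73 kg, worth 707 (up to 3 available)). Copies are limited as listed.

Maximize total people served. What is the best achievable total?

2397

By people served per kg: school kits 9.68, cooking oil 9.67, solar lanterns 8.71 lead.
The ratio heuristic lands on solar lanterns + 3×school kits (2391) but leaves 6 kg idle.
The 31 kg tied up in solar lanterns is better spent on infant formula — total rises to 2397 (252 kg).
The spare 4 kg is too small for any remaining supply, and no exchange beats 2397.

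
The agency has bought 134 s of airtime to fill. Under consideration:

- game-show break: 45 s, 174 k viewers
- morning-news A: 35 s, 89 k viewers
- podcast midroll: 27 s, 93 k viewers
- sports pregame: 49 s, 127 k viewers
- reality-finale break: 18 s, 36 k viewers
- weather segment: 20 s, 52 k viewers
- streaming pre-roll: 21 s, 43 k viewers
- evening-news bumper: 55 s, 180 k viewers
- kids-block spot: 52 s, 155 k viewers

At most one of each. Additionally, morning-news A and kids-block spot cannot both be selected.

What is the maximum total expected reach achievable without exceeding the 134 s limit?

447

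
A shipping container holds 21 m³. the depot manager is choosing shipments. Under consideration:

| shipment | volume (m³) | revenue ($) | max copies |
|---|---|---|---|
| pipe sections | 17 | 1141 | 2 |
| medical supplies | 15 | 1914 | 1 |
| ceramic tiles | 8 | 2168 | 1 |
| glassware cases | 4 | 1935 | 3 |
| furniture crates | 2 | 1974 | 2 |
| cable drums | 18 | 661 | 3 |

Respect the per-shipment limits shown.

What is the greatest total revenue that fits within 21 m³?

Taking the top-ratio shipments first gives 3×glassware cases + 2×furniture crates for 9753 (16 m³).
The 4 m³ tied up in glassware cases is better spent on ceramic tiles — total rises to 9986 (20 m³).
No other feasible combination exceeds 9986.

9986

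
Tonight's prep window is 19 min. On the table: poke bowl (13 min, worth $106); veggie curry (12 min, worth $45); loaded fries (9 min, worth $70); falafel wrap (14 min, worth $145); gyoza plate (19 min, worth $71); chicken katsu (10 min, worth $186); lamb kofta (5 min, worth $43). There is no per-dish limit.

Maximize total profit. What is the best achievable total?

Filling by ratio: chicken katsu + lamb kofta for 229, with 4 min left unused.
Replace lamb kofta with loaded fries: the trade gains 27 net, giving 256 at 19 min.

256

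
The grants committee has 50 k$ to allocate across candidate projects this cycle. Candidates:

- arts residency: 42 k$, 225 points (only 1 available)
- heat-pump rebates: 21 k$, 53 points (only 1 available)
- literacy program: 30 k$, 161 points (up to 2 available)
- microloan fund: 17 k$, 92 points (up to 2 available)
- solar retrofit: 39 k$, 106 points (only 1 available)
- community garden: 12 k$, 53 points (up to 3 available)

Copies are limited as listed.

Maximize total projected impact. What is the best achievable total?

253

By projected impact per k$: microloan fund 5.41, literacy program 5.37, arts residency 5.36 lead.
Greedy by ratio would take 2×microloan fund + community garden: 46 k$ used, total 237.
The 29 k$ tied up in microloan fund and community garden is better spent on literacy program — total rises to 253 (47 k$).
No other feasible combination exceeds 253.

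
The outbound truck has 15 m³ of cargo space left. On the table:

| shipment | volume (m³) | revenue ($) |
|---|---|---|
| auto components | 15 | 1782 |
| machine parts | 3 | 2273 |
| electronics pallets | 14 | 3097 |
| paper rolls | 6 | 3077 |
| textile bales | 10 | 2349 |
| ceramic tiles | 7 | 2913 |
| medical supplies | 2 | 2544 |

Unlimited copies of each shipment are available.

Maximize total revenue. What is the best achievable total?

7×medical supplies uses 14 of the 15 m³ and totals 17808.

17808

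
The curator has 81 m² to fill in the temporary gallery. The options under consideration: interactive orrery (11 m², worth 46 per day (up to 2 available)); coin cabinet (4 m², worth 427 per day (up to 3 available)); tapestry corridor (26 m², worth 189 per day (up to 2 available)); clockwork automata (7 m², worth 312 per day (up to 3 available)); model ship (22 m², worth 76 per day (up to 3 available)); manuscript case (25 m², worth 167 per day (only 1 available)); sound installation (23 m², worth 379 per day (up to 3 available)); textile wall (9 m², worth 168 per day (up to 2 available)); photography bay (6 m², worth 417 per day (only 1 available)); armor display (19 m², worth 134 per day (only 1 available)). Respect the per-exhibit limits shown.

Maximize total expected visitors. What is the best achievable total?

The ratio ordering already packs tightly: 3×coin cabinet + 3×clockwork automata + sound installation + 2×textile wall + photography bay, 80 m², 3349.

3349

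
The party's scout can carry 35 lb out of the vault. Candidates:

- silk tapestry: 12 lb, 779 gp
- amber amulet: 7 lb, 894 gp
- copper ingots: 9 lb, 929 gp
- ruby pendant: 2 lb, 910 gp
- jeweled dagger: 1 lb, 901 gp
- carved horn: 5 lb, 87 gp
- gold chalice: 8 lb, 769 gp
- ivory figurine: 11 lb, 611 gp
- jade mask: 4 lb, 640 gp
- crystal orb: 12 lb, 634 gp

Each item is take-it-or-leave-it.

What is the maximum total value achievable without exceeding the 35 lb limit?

Density check — jeweled dagger 901.00, ruby pendant 455.00, jade mask 160.00, amber amulet 127.71 are the best per lb.
The ratio heuristic lands on amber amulet + copper ingots + ruby pendant + jeweled dagger + gold chalice + jade mask (5043) but leaves 4 lb idle.
The 8 lb tied up in gold chalice is better spent on silk tapestry — total rises to 5053 (35 lb).
That's the maximum — no swap from here does better than 5053.

5053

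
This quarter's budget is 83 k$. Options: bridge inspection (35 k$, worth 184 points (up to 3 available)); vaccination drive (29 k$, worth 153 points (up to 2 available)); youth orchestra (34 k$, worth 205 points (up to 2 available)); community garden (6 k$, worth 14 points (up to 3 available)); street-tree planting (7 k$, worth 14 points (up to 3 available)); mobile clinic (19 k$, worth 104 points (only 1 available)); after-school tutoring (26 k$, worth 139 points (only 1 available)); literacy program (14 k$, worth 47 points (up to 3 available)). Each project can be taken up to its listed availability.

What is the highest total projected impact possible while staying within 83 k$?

462

Greedy by ratio would take 2×youth orchestra + literacy program: 82 k$ used, total 457.
The 48 k$ tied up in youth orchestra and literacy program is better spent on vaccination drive + mobile clinic — total rises to 462 (82 k$).
The spare 1 k$ is too small for any remaining project, and no exchange beats 462.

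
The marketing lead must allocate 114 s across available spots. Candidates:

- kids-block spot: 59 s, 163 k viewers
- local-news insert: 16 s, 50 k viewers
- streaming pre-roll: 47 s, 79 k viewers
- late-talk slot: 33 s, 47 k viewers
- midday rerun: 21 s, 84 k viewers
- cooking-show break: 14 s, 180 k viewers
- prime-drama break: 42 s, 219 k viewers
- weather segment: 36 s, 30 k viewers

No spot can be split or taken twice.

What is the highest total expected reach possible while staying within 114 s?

533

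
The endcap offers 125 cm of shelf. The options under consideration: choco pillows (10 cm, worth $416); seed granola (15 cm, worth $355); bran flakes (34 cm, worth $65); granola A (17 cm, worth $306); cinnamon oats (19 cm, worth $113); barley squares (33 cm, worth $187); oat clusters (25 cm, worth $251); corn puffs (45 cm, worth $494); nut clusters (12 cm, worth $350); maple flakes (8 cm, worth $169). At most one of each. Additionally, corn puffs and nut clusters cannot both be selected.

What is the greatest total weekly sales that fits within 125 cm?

Ranking by ratio (weekly sales/cm): choco pillows 41.60, nut clusters 29.17, seed granola 23.67, maple flakes 21.12.
Taking choco pillows + seed granola + granola A + barley squares + oat clusters + nut clusters + maple flakes: 120 cm used, 2034 in weekly sales.

2034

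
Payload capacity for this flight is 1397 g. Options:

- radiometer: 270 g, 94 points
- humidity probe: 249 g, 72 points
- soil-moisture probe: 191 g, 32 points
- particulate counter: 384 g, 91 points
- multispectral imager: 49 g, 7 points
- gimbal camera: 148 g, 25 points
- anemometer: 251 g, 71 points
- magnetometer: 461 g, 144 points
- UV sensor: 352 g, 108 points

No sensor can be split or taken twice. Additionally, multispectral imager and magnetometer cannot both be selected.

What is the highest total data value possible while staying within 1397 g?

418

Taking radiometer + humidity probe + magnetometer + UV sensor: 1332 g used, 418 in data value.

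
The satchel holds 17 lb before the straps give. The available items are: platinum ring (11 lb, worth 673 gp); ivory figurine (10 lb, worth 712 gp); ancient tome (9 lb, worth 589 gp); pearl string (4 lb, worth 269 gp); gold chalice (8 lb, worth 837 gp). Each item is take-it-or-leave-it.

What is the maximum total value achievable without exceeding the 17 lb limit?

By value per lb: gold chalice 104.62, ivory figurine 71.20, pearl string 67.25, ancient tome 65.44 lead.
Taking the top-ratio items first gives pearl string + gold chalice for 1106 (12 lb).
Dropping pearl string frees 4 lb; slotting in ancient tome (9 lb) lifts the total to 1426 at 17 lb.
Every other selection either busts 17 lb or fails to beat 1426.

1426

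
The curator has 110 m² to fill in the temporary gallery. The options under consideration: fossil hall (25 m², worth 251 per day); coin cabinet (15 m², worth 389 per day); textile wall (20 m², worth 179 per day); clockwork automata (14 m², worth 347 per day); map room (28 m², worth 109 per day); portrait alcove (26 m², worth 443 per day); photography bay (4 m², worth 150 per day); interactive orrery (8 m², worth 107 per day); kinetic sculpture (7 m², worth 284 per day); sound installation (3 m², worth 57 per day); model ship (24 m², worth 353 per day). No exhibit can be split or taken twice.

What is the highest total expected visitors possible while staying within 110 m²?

Filling by ratio: coin cabinet + clockwork automata + portrait alcove + photography bay + interactive orrery + kinetic sculpture + sound installation + model ship for 2130, with 9 m² left unused.
The 11 m² tied up in interactive orrery and sound installation is better spent on textile wall — total rises to 2145 (110 m²).
No other feasible combination exceeds 2145.

2145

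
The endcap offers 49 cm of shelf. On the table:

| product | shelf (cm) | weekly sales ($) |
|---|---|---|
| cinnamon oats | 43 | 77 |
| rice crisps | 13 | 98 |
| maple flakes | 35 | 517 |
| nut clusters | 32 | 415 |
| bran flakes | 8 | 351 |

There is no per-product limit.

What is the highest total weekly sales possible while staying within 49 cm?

2106

Taking 6×bran flakes: 48 cm used, 2106 in weekly sales.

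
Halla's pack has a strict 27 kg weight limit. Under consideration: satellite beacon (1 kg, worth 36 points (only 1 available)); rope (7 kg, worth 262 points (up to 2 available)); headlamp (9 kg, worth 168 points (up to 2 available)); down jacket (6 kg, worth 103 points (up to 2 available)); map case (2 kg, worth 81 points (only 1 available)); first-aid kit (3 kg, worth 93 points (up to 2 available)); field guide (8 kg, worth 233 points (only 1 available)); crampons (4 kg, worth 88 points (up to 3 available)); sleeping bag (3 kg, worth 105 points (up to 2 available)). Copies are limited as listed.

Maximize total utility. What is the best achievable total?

956

Filling by ratio: satellite beacon + 2×rope + map case + first-aid kit + 2×sleeping bag for 944, with 1 kg left unused.
Replace map case with first-aid kit: the trade gains 12 net, giving 956 at 27 kg.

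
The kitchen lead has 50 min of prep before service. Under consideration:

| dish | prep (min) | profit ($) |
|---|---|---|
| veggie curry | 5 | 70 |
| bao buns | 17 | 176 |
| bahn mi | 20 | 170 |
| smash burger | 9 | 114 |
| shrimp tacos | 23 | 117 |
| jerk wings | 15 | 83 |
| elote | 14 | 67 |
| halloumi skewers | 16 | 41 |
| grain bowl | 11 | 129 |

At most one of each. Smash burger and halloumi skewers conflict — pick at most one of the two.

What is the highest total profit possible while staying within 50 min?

489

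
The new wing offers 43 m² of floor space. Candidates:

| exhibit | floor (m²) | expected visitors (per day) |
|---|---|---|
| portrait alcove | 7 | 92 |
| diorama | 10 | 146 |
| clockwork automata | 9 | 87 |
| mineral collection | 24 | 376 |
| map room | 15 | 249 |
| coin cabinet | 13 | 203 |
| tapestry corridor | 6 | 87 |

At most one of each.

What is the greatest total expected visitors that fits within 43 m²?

666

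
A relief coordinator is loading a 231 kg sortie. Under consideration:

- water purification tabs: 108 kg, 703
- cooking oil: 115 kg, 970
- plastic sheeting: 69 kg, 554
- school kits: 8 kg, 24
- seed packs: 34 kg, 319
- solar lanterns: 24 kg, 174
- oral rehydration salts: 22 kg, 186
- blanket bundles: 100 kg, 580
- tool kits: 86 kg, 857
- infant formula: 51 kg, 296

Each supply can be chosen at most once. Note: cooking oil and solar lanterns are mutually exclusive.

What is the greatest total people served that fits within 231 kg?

2037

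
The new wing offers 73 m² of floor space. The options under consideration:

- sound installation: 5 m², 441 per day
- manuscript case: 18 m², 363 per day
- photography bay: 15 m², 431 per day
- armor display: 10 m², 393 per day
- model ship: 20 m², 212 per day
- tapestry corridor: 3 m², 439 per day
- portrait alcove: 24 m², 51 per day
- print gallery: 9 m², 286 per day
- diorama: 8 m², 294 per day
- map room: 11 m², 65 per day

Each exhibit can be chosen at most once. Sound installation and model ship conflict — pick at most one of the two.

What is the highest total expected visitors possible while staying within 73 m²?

2647

By expected visitors per m²: tapestry corridor 146.33, sound installation 88.20, armor display 39.30, diorama 36.75 lead.
Best packing: sound installation + manuscript case + photography bay + armor display + tapestry corridor + print gallery + diorama — 68 m², 2647 total.
No other feasible combination exceeds 2647.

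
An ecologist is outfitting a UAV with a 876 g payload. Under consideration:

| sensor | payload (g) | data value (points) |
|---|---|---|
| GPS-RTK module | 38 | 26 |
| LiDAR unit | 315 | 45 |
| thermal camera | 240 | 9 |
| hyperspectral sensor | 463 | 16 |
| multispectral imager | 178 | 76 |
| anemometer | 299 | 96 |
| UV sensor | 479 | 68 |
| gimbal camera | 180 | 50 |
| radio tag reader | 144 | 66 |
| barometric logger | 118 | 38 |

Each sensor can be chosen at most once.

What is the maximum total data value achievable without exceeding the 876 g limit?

314

A density-first pass picks GPS-RTK module + multispectral imager + anemometer + radio tag reader + barometric logger — 302 at 777 g.
Dropping barometric logger frees 118 g; slotting in gimbal camera (180 g) lifts the total to 314 at 839 g.
Next best is GPS-RTK module + multispectral imager + anemometer + radio tag reader + barometric logger at 302 (777 g) — short by 12.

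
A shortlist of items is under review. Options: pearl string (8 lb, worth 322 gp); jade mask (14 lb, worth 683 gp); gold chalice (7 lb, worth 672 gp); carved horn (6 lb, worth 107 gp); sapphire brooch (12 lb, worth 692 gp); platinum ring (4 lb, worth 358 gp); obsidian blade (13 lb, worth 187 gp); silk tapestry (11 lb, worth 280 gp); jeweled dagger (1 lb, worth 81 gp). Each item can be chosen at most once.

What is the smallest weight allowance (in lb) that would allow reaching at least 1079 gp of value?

Minimise lb subject to total value ≥ 1079.
gold chalice + platinum ring + jeweled dagger reaches 1111 using 12 lb.
Any bundle with less than 12 lb falls short of 1079.

12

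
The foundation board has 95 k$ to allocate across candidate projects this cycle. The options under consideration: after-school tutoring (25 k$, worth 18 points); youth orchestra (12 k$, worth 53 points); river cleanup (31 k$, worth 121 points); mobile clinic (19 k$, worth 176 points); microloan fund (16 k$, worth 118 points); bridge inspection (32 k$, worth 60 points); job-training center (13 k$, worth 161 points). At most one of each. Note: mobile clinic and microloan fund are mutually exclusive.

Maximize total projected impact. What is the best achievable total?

River cleanup + mobile clinic + bridge inspection + job-training center uses 95 of the 95 k$ and totals 518.

518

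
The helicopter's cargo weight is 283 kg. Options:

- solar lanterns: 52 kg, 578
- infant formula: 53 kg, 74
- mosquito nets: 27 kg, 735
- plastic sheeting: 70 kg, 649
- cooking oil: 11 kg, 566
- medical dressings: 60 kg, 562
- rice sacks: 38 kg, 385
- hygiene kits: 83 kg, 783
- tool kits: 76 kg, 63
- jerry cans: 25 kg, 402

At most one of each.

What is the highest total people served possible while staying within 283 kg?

3877

Greedy by ratio would take solar lanterns + mosquito nets + cooking oil + rice sacks + hygiene kits + jerry cans: 236 kg used, total 3449.
The 83 kg tied up in hygiene kits is better spent on plastic sheeting + medical dressings — total rises to 3877 (283 kg).
The closest alternative, solar lanterns + mosquito nets + plastic sheeting + cooking oil + hygiene kits + jerry cans, reaches only 3713.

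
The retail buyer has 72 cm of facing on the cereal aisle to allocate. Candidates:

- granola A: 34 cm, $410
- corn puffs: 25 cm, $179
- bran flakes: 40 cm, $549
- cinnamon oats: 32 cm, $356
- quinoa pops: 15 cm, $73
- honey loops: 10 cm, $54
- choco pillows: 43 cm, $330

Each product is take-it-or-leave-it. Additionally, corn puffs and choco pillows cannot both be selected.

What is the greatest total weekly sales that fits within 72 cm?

905

By weekly sales per cm: bran flakes 13.72, granola A 12.06, cinnamon oats 11.12, choco pillows 7.67 lead.
Bran flakes + cinnamon oats uses 72 of the 72 cm and totals 905.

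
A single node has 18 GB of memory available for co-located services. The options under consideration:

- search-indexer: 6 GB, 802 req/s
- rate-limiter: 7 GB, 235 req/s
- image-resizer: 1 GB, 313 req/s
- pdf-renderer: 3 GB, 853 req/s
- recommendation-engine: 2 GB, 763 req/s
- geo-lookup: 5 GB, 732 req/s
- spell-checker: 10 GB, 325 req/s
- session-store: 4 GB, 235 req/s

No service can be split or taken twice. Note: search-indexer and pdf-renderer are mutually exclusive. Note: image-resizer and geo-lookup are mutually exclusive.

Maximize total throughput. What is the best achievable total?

Taking rate-limiter + pdf-renderer + recommendation-engine + geo-lookup: 17 GB used, 2583 in throughput.
That's the maximum — no feasible swap from here does better than 2583.

2583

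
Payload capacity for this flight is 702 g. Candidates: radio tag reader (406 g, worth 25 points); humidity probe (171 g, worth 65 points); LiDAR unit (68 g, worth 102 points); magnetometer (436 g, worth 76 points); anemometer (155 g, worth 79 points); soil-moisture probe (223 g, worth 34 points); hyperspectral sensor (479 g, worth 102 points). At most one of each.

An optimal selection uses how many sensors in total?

Optimal total is 283.
One optimal bundle: LiDAR unit + anemometer + hyperspectral sensor (702 g).
All optima have 3 sensors.

3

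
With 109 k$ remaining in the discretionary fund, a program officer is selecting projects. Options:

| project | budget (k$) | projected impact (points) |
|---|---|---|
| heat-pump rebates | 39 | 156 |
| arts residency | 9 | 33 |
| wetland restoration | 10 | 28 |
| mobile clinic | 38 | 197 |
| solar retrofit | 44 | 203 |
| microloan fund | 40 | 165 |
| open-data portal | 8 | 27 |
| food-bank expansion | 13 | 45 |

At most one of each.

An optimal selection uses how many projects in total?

5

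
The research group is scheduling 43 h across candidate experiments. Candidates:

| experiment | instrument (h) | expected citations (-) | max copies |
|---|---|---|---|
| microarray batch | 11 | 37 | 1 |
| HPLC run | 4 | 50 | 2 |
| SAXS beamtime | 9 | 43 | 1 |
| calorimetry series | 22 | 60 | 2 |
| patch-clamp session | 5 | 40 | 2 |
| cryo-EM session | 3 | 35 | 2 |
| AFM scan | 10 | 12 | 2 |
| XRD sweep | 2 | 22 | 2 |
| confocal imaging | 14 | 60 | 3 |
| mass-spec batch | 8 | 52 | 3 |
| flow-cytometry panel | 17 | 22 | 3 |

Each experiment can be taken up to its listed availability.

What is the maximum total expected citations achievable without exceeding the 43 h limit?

376

Density check — HPLC run 12.50, cryo-EM session 11.67, XRD sweep 11.00, patch-clamp session 8.00 are the best per h.
Taking the top-ratio experiments first gives 2×HPLC run + 2×patch-clamp session + 2×cryo-EM session + 2×XRD sweep + mass-spec batch for 346 (36 h).
The 2 h tied up in XRD sweep is better spent on mass-spec batch — total rises to 376 (42 h).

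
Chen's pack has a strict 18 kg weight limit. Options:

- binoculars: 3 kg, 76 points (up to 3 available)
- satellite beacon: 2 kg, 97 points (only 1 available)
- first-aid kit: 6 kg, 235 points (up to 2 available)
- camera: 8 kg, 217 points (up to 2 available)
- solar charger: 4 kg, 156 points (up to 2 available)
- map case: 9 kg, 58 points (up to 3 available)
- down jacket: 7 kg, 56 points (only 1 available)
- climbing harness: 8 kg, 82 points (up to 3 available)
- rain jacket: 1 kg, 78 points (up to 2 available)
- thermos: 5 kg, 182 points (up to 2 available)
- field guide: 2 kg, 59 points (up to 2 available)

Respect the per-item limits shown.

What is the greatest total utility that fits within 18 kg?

800

Greedy by ratio would take satellite beacon + 2×first-aid kit + 2×rain jacket + field guide: 18 kg used, total 782.
Replace first-aid kit and field guide with 2×solar charger: the trade gains 18 net, giving 800 at 18 kg.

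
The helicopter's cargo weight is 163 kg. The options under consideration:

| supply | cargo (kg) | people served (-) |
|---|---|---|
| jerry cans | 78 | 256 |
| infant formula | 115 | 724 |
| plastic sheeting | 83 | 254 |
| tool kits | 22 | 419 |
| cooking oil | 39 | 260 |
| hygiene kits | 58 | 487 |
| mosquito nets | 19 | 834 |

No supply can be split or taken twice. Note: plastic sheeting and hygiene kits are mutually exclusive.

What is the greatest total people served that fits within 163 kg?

Density check — mosquito nets 43.89, tool kits 19.05, hygiene kits 8.40, cooking oil 6.67 are the best per kg.
Taking tool kits + cooking oil + hygiene kits + mosquito nets: 138 kg used, 2000 in people served.
Runner-up infant formula + tool kits + mosquito nets tops out at 1977.

2000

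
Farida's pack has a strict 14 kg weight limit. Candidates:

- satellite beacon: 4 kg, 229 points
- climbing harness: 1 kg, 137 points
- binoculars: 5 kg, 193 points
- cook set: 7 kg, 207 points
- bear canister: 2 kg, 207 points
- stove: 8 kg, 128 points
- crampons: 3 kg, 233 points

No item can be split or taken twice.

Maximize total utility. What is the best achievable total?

862

By utility per kg: climbing harness 137.00, bear canister 103.50, crampons 77.67 lead.
A density-first pass picks satellite beacon + climbing harness + bear canister + crampons — 806 at 10 kg.
Replace climbing harness with binoculars: the trade gains 56 net, giving 862 at 14 kg.
The closest alternative, satellite beacon + climbing harness + bear canister + crampons, reaches only 806.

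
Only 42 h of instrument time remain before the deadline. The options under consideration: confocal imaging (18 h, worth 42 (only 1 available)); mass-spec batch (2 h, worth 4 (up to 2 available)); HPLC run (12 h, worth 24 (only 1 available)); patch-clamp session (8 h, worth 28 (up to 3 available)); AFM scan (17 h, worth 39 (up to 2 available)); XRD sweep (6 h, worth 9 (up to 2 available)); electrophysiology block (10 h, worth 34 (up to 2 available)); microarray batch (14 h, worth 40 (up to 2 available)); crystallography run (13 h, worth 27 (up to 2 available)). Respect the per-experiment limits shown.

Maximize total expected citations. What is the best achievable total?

136

Filling by ratio: 2×mass-spec batch + 3×patch-clamp session + electrophysiology block for 126, with 4 h left unused.
Dropping 2×mass-spec batch and 2×patch-clamp session frees 20 h; slotting in electrophysiology block + microarray batch (24 h) lifts the total to 136 at 42 h.
That's the maximum — no swap from here does better than 136.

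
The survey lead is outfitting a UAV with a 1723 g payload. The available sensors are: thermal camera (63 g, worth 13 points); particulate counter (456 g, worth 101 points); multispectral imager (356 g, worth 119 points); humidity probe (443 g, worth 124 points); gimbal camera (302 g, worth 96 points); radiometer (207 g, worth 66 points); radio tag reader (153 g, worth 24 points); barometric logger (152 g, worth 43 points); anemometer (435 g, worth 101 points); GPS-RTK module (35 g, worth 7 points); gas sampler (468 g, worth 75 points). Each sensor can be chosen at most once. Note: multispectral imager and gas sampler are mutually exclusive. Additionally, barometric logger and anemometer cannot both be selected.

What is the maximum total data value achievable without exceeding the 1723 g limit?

Taking thermal camera + multispectral imager + humidity probe + gimbal camera + radiometer + radio tag reader + barometric logger + GPS-RTK module: 1711 g used, 492 in data value.

492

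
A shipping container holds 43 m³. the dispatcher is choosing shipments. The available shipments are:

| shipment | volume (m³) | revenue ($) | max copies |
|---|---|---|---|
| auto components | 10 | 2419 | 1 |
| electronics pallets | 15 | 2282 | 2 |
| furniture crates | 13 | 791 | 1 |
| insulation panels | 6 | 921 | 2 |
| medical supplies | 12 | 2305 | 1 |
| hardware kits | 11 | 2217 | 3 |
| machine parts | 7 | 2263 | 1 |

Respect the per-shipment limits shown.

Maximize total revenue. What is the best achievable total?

9204

Filling by ratio: auto components + 2×hardware kits + machine parts for 9116, with 4 m³ left unused.
The 11 m³ tied up in hardware kits is better spent on medical supplies — total rises to 9204 (40 m³).
That's the maximum — no swap from here does better than 9204.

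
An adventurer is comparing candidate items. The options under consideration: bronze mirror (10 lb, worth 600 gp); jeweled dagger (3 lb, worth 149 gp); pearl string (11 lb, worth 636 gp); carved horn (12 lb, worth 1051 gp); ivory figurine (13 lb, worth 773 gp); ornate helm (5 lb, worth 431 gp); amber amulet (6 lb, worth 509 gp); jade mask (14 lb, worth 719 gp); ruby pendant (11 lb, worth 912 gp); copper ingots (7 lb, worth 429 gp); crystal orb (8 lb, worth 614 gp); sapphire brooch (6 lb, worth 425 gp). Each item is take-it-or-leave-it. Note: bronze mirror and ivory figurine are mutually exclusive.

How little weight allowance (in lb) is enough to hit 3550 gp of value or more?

45

Minimise lb subject to total value ≥ 3550.
jeweled dagger + carved horn + ornate helm + amber amulet + ruby pendant + crystal orb: 3666 value at 45 lb.
Below 45 lb the best achievable stays under 3550.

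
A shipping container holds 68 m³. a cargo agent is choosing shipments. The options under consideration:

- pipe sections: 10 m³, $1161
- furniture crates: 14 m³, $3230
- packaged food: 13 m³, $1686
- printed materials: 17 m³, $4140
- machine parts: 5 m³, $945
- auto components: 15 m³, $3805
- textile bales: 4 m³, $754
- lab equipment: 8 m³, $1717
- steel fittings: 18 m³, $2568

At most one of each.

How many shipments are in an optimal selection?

6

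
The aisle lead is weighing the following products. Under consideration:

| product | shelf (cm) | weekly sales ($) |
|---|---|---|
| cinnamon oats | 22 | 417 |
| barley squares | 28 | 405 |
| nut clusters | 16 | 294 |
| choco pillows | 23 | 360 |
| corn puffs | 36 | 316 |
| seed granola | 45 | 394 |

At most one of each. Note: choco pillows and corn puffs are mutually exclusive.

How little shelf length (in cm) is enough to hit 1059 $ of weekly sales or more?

Look for the lowest-shelf combination reaching 1059.
cinnamon oats + nut clusters + choco pillows: 1071 weekly sales at 61 cm.
No combination under 61 cm hits 1059.

61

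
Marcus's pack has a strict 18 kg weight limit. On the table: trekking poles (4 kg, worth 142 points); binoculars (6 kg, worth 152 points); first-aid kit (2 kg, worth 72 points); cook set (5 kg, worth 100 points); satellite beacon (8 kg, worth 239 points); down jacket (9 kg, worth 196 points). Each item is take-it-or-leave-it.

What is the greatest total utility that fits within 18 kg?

A density-first pass picks trekking poles + first-aid kit + satellite beacon — 453 at 14 kg.
Replace first-aid kit with binoculars: the trade gains 80 net, giving 533 at 18 kg.
Next best is trekking poles + cook set + satellite beacon at 481 (17 kg) — short by 52.

533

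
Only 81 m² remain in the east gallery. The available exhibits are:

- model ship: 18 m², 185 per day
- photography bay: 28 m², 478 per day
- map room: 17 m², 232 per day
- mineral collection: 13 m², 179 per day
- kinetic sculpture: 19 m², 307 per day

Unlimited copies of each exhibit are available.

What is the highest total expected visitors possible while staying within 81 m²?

1271

Density check — photography bay 17.07, kinetic sculpture 16.16, mineral collection 13.77 are the best per m².
A density-first pass picks 2×photography bay + kinetic sculpture — 1263 at 75 m².
The 28 m² tied up in photography bay is better spent on mineral collection + kinetic sculpture — total rises to 1271 (79 m²).
Nothing else within 81 m² beats 1271.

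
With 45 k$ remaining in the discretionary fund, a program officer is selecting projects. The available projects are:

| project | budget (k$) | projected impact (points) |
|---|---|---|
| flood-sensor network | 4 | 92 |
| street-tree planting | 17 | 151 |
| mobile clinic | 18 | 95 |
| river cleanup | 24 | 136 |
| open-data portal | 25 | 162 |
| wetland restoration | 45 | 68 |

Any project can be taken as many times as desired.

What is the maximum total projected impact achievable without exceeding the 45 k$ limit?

Taking 11×flood-sensor network: 44 k$ used, 1012 in projected impact.
Nothing else within 45 k$ beats 1012.

1012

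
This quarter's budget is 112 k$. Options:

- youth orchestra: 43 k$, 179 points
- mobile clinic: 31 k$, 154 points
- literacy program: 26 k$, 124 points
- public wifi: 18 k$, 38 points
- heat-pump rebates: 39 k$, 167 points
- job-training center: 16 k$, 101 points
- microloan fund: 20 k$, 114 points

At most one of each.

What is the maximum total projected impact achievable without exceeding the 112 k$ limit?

Greedy by ratio would take mobile clinic + literacy program + public wifi + job-training center + microloan fund: 111 k$ used, total 531.
Replace literacy program and public wifi with youth orchestra: the trade gains 17 net, giving 548 at 110 k$.
Nothing else within 112 k$ beats 548.

548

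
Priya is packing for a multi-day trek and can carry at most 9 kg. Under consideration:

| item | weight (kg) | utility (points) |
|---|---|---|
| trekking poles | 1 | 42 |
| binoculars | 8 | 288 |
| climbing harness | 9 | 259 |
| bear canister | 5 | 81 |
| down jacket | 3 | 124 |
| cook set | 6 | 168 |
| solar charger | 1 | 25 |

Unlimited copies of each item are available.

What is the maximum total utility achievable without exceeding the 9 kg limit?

378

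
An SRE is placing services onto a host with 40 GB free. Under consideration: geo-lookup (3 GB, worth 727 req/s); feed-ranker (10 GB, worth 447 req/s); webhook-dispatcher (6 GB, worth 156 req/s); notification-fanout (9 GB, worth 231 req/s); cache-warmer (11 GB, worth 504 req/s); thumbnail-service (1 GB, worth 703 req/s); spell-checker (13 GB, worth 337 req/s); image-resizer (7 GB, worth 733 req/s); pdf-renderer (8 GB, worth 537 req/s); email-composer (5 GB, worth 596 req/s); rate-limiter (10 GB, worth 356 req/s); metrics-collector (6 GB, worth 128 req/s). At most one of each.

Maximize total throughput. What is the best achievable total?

By throughput per GB: thumbnail-service 703.00, geo-lookup 242.33, email-composer 119.20 lead.
A density-first pass picks geo-lookup + cache-warmer + thumbnail-service + image-resizer + pdf-renderer + email-composer — 3800 at 35 GB.
Dropping cache-warmer frees 11 GB; slotting in feed-ranker + webhook-dispatcher (16 GB) lifts the total to 3899 at 40 GB.

3899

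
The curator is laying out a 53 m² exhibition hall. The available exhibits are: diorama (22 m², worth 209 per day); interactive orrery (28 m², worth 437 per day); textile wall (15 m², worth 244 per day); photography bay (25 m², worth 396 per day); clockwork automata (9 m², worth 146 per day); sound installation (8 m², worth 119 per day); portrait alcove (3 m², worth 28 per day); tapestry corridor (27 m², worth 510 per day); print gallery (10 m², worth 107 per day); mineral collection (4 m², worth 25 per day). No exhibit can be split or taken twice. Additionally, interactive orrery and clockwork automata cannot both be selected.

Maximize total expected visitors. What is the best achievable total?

By expected visitors per m²: tapestry corridor 18.89, textile wall 16.27, clockwork automata 16.22 lead.
Filling by ratio: textile wall + clockwork automata + tapestry corridor for 900, with 2 m² left unused.
Replace textile wall and clockwork automata with photography bay: the trade gains 6 net, giving 906 at 52 m².

906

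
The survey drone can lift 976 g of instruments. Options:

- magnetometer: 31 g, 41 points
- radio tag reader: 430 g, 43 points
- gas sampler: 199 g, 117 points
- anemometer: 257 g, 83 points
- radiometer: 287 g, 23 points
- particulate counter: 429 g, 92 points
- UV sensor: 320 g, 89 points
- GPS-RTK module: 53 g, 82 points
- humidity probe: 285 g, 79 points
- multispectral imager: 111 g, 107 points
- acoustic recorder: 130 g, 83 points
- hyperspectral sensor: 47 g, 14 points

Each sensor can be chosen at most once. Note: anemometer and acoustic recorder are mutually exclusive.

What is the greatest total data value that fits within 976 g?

533

By data value per g: GPS-RTK module 1.55, magnetometer 1.32, multispectral imager 0.96 lead.
Magnetometer + gas sampler + UV sensor + GPS-RTK module + multispectral imager + acoustic recorder + hyperspectral sensor uses 891 of the 976 g and totals 533.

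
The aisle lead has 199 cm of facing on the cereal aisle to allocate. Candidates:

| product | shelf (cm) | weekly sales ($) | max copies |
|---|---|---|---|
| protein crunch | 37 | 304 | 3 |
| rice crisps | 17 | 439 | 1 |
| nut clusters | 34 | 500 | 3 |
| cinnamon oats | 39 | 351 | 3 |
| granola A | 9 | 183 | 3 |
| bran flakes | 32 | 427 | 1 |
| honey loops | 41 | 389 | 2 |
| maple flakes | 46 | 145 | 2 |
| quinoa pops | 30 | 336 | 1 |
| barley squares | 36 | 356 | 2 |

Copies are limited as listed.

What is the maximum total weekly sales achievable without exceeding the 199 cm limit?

3068

Taking the top-ratio products first gives rice crisps + 3×nut clusters + 3×granola A + bran flakes for 2915 (178 cm).
Replace granola A with quinoa pops: the trade gains 153 net, giving 3068 at 199 cm.
Every other selection either busts 199 cm or exceeds an availability limit or fails to beat 3068.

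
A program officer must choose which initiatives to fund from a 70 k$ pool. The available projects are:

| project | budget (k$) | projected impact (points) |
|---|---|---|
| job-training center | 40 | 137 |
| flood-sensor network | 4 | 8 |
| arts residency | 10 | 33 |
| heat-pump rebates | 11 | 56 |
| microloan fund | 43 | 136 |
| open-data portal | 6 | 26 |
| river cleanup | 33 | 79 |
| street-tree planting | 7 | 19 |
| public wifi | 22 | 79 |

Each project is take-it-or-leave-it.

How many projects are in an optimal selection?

Optimal total is 252.
One optimal bundle: job-training center + arts residency + heat-pump rebates + open-data portal (67 k$).
Every optimal selection uses 4 projects.

4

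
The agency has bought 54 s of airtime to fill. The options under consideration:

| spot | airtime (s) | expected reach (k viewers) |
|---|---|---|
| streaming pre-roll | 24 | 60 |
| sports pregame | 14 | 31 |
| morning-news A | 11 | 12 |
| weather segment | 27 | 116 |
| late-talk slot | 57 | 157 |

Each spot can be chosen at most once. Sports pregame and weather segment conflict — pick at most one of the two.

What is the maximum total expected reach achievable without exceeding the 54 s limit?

Taking streaming pre-roll + weather segment: 51 s used, 176 in expected reach.

176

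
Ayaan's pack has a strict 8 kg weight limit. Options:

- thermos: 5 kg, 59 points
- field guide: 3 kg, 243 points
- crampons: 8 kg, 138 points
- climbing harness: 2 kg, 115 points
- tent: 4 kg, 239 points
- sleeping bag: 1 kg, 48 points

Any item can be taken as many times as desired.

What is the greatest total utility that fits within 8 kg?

Taking 2×field guide + climbing harness: 8 kg used, 601 in utility.
That's the maximum — no swap from here does better than 601.

601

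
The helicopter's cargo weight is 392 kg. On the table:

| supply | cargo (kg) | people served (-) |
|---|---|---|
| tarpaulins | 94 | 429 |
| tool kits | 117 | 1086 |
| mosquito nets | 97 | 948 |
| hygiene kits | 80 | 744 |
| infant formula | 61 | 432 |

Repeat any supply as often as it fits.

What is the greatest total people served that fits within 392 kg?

3792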